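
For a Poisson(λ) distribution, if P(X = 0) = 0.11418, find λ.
λ = 2.1700

For a Poisson(λ) distribution, the PMF at 0 is:
P(X = 0) = λ^0 e^(-λ) / 0! = e^(-λ)

Given P(X = 0) = 0.11418:
e^(-λ) = 0.11418
-λ = ln(0.11418)
λ = -ln(0.11418) = 2.1700

Verification: e^(-2.1700) = 0.11418 ✓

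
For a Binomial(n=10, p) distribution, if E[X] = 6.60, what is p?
p = 0.66

For a Binomial(n, p) distribution:
E[X] = n × p

Given n = 10 and E[X] = 6.60:
6.60 = 10 × p
p = 6.60 / 10 = 0.66

Verification: Binomial(10, 0.66) has E[X] = 6.60 ✓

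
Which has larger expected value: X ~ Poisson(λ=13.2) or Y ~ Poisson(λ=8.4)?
X has larger mean (13.2000 > 8.4000)

Compute the expected value for each distribution:

X ~ Poisson(λ=13.2):
E[X] = 13.2000

Y ~ Poisson(λ=8.4):
E[Y] = 8.4000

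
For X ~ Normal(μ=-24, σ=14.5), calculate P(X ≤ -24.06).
0.498349

We have X ~ Normal(μ=-24, σ=14.5).

The CDF gives us P(X ≤ k).

Using the CDF:
P(X ≤ -24.06) = 0.498349

This means there's approximately a 49.8% chance that X is at most -24.06.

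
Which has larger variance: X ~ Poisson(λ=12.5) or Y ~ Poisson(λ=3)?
X has larger variance (12.5000 > 3.0000)

Compute the variance for each distribution:

X ~ Poisson(λ=12.5):
Var(X) = 12.5000

Y ~ Poisson(λ=3):
Var(Y) = 3.0000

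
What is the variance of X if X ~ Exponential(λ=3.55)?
0.0793

We have X ~ Exponential(λ=3.55).

For an Exponential distribution with λ=3.55:
Var(X) = 0.0793

The variance measures the spread of the distribution around the mean.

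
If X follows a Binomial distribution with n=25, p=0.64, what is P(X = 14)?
0.113482

We have X ~ Binomial(n=25, p=0.64).

For a Binomial distribution, the PMF gives us the probability of each outcome.

Using the PMF formula:
P(X = 14) = 0.113482

Rounded to 4 decimal places: 0.1135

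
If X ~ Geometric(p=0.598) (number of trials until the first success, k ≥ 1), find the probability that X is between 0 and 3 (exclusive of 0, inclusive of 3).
0.935035

We have X ~ Geometric(p=0.598) (number of trials until the first success, k ≥ 1).

To find P(0 < X ≤ 3), we use:
P(0 < X ≤ 3) = P(X ≤ 3) - P(X ≤ 0)
                 = F(3) - F(0)
                 = 0.935035 - 0.000000
                 = 0.935035

So there's approximately a 93.5% chance that X falls in this range.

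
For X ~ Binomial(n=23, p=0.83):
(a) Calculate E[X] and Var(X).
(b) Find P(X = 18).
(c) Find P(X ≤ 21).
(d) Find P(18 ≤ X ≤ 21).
(a) E[X] = 19.0900, Var(X) = 3.2453
(b) P(X = 18) = 0.166964
(c) P(X ≤ 21) = 0.921387
(d) P(18 ≤ X ≤ 21) = 0.737059

We have X ~ Binomial(n=23, p=0.83).

(a) Moments:
E[X] = 19.0900
Var(X) = 3.2453
σ = √Var(X) = 1.8015

(b) Point probability using PMF:
P(X = 18) = 0.166964

(c) Cumulative probability using CDF:
P(X ≤ 21) = F(21) = 0.921387

(d) Range probability:
P(18 ≤ X ≤ 21) = P(X ≤ 21) - P(X ≤ 17)
                   = F(21) - F(17)
                   = 0.921387 - 0.184327
                   = 0.737059

This means approximately 73.7% of outcomes fall in the interval [18, 21].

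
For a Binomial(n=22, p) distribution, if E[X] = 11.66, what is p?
p = 0.53

For a Binomial(n, p) distribution:
E[X] = n × p

Given n = 22 and E[X] = 11.66:
11.66 = 22 × p
p = 11.66 / 22 = 0.53

Verification: Binomial(22, 0.53) has E[X] = 11.66 ✓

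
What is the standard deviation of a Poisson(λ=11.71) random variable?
3.4220

We have X ~ Poisson(λ=11.71).

For a Poisson distribution with λ=11.71:
σ = √Var(X) = 3.4220

The standard deviation is the square root of the variance.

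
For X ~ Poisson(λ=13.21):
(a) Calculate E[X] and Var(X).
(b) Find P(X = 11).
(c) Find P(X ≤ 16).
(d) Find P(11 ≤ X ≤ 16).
(a) E[X] = 13.2100, Var(X) = 13.2100
(b) P(X = 11) = 0.098117
(c) P(X ≤ 16) = 0.820036
(d) P(11 ≤ X ≤ 16) = 0.585949

We have X ~ Poisson(λ=13.21).

(a) Moments:
E[X] = 13.2100
Var(X) = 13.2100
σ = √Var(X) = 3.6346

(b) Point probability using PMF:
P(X = 11) = 0.098117

(c) Cumulative probability using CDF:
P(X ≤ 16) = F(16) = 0.820036

(d) Range probability:
P(11 ≤ X ≤ 16) = P(X ≤ 16) - P(X ≤ 10)
                   = F(16) - F(10)
                   = 0.820036 - 0.234087
                   = 0.585949

This means approximately 58.6% of outcomes fall in the interval [11, 16].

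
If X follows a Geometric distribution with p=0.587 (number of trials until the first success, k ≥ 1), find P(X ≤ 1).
0.587000

We have X ~ Geometric(p=0.587) (number of trials until the first success, k ≥ 1).

The CDF gives us P(X ≤ k).

Using the CDF:
P(X ≤ 1) = 0.587000

This means there's approximately a 58.7% chance that X is at most 1.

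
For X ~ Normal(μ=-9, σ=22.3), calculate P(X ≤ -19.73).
0.315199

We have X ~ Normal(μ=-9, σ=22.3).

The CDF gives us P(X ≤ k).

Using the CDF:
P(X ≤ -19.73) = 0.315199

This means there's approximately a 31.5% chance that X is at most -19.73.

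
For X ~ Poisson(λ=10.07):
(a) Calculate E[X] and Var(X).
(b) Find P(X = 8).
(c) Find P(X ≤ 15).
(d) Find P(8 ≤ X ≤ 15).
(a) E[X] = 10.0700, Var(X) = 10.0700
(b) P(X = 8) = 0.111012
(c) P(X ≤ 15) = 0.948787
(d) P(8 ≤ X ≤ 15) = 0.734805

We have X ~ Poisson(λ=10.07).

(a) Moments:
E[X] = 10.0700
Var(X) = 10.0700
σ = √Var(X) = 3.1733

(b) Point probability using PMF:
P(X = 8) = 0.111012

(c) Cumulative probability using CDF:
P(X ≤ 15) = F(15) = 0.948787

(d) Range probability:
P(8 ≤ X ≤ 15) = P(X ≤ 15) - P(X ≤ 7)
                   = F(15) - F(7)
                   = 0.948787 - 0.213981
                   = 0.734805

This means approximately 73.5% of outcomes fall in the interval [8, 15].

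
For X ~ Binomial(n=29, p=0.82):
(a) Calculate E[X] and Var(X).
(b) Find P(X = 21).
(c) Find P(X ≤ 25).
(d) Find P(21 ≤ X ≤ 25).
(a) E[X] = 23.7800, Var(X) = 4.2804
(b) P(X = 21) = 0.073273
(c) P(X ≤ 25) = 0.792334
(d) P(21 ≤ X ≤ 25) = 0.729244

We have X ~ Binomial(n=29, p=0.82).

(a) Moments:
E[X] = 23.7800
Var(X) = 4.2804
σ = √Var(X) = 2.0689

(b) Point probability using PMF:
P(X = 21) = 0.073273

(c) Cumulative probability using CDF:
P(X ≤ 25) = F(25) = 0.792334

(d) Range probability:
P(21 ≤ X ≤ 25) = P(X ≤ 25) - P(X ≤ 20)
                   = F(25) - F(20)
                   = 0.792334 - 0.063090
                   = 0.729244

This means approximately 72.9% of outcomes fall in the interval [21, 25].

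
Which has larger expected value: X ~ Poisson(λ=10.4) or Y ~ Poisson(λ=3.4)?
X has larger mean (10.4000 > 3.4000)

Compute the expected value for each distribution:

X ~ Poisson(λ=10.4):
E[X] = 10.4000

Y ~ Poisson(λ=3.4):
E[Y] = 3.4000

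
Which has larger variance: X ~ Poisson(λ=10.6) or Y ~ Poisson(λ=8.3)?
X has larger variance (10.6000 > 8.3000)

Compute the variance for each distribution:

X ~ Poisson(λ=10.6):
Var(X) = 10.6000

Y ~ Poisson(λ=8.3):
Var(Y) = 8.3000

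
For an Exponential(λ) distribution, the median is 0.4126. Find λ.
λ = 1.6799

For X ~ Exponential(λ), the CDF is F(x) = 1 - e^(-λx).
The median m satisfies F(m) = 0.5:
1 - e^(-λm) = 0.5
e^(-λm) = 0.5
λm = ln(2)
m = ln(2) / λ

Given m = 0.4126:
λ = ln(2) / 0.4126 = 0.693147 / 0.4126 = 1.6799

Verification: ln(2) / 1.6799 = 0.4126 ✓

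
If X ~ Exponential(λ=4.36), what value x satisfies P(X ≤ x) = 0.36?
0.1024

We have X ~ Exponential(λ=4.36).

We want to find x such that P(X ≤ x) = 0.36.

This is the 36th percentile, which means 36% of values fall below this point.

Using the inverse CDF (quantile function):
x = F⁻¹(0.36) = 0.1024

Verification: P(X ≤ 0.1024) = 0.36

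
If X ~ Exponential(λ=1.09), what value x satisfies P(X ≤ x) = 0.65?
0.9631

We have X ~ Exponential(λ=1.09).

We want to find x such that P(X ≤ x) = 0.65.

This is the 65th percentile, which means 65% of values fall below this point.

Using the inverse CDF (quantile function):
x = F⁻¹(0.65) = 0.9631

Verification: P(X ≤ 0.9631) = 0.65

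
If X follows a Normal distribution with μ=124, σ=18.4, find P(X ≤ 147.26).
0.896908

We have X ~ Normal(μ=124, σ=18.4).

The CDF gives us P(X ≤ k).

Using the CDF:
P(X ≤ 147.26) = 0.896908

This means there's approximately a 89.7% chance that X is at most 147.26.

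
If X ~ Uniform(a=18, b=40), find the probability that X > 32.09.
0.359545

We have X ~ Uniform(a=18, b=40).

P(X > 32.09) = 1 - P(X ≤ 32.09)
                = 1 - F(32.09)
                = 1 - 0.640455
                = 0.359545

So there's approximately a 36.0% chance that X exceeds 32.09.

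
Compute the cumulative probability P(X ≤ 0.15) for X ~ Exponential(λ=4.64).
0.501424

We have X ~ Exponential(λ=4.64).

The CDF gives us P(X ≤ k).

Using the CDF:
P(X ≤ 0.15) = 0.501424

This means there's approximately a 50.1% chance that X is at most 0.15.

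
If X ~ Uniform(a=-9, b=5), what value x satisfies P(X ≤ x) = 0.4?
-3.4000

We have X ~ Uniform(a=-9, b=5).

We want to find x such that P(X ≤ x) = 0.4.

This is the 40th percentile, which means 40% of values fall below this point.

Using the inverse CDF (quantile function):
x = F⁻¹(0.4) = -3.4000

Verification: P(X ≤ -3.4000) = 0.4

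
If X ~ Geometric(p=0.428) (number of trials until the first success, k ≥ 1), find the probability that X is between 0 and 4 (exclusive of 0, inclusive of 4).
0.892951

We have X ~ Geometric(p=0.428) (number of trials until the first success, k ≥ 1).

To find P(0 < X ≤ 4), we use:
P(0 < X ≤ 4) = P(X ≤ 4) - P(X ≤ 0)
                 = F(4) - F(0)
                 = 0.892951 - 0.000000
                 = 0.892951

So there's approximately a 89.3% chance that X falls in this range.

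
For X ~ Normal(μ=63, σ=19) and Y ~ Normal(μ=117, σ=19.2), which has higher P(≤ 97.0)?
X has higher probability (P(X ≤ 97.0) = 0.9632 > P(Y ≤ 97.0) = 0.1488)

Compute P(≤ 97.0) for each distribution:

X ~ Normal(μ=63, σ=19):
P(X ≤ 97.0) = 0.9632

Y ~ Normal(μ=117, σ=19.2):
P(Y ≤ 97.0) = 0.1488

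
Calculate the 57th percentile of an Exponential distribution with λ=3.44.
0.2453

We have X ~ Exponential(λ=3.44).

We want to find x such that P(X ≤ x) = 0.57.

This is the 57th percentile, which means 57% of values fall below this point.

Using the inverse CDF (quantile function):
x = F⁻¹(0.57) = 0.2453

Verification: P(X ≤ 0.2453) = 0.57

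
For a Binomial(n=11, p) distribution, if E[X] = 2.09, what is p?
p = 0.19

For a Binomial(n, p) distribution:
E[X] = n × p

Given n = 11 and E[X] = 2.09:
2.09 = 11 × p
p = 2.09 / 11 = 0.19

Verification: Binomial(11, 0.19) has E[X] = 2.09 ✓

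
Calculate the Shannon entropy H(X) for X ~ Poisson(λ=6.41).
2.3335 nats

We have X ~ Poisson(λ=6.41).

The Shannon entropy measures the uncertainty or information content of the distribution.

For a Poisson distribution with λ=6.41:
H(X) = 2.3335 nats

(In bits, this would be 3.3665 bits.)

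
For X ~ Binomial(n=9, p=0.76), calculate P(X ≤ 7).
0.674994

We have X ~ Binomial(n=9, p=0.76).

The CDF gives us P(X ≤ k).

Using the CDF:
P(X ≤ 7) = 0.674994

This means there's approximately a 67.5% chance that X is at most 7.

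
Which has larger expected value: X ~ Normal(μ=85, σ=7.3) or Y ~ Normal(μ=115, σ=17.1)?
Y has larger mean (115.0000 > 85.0000)

Compute the expected value for each distribution:

X ~ Normal(μ=85, σ=7.3):
E[X] = 85.0000

Y ~ Normal(μ=115, σ=17.1):
E[Y] = 115.0000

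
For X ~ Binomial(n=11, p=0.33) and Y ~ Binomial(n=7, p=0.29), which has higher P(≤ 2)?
Y has higher probability (P(Y ≤ 2) = 0.6696 > P(X ≤ 2) = 0.2413)

Compute P(≤ 2) for each distribution:

X ~ Binomial(n=11, p=0.33):
P(X ≤ 2) = 0.2413

Y ~ Binomial(n=7, p=0.29):
P(Y ≤ 2) = 0.6696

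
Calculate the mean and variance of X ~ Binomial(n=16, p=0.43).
E[X] = 6.8800, Var(X) = 3.9216

We have X ~ Binomial(n=16, p=0.43).

For a Binomial distribution with n=16, p=0.43:

Expected value:
E[X] = 6.8800

Variance:
Var(X) = 3.9216

Standard deviation:
σ = √Var(X) = 1.9803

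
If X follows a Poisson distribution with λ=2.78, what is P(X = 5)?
0.085843

We have X ~ Poisson(λ=2.78).

For a Poisson distribution, the PMF gives us the probability of each outcome.

Using the PMF formula:
P(X = 5) = 0.085843

Rounded to 4 decimal places: 0.0858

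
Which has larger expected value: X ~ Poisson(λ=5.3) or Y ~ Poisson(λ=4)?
X has larger mean (5.3000 > 4.0000)

Compute the expected value for each distribution:

X ~ Poisson(λ=5.3):
E[X] = 5.3000

Y ~ Poisson(λ=4):
E[Y] = 4.0000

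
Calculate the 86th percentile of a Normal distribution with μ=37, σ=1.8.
38.9446

We have X ~ Normal(μ=37, σ=1.8).

We want to find x such that P(X ≤ x) = 0.86.

This is the 86th percentile, which means 86% of values fall below this point.

Using the inverse CDF (quantile function):
x = F⁻¹(0.86) = 38.9446

Verification: P(X ≤ 38.9446) = 0.86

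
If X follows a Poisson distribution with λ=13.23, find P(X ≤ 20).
0.970670

We have X ~ Poisson(λ=13.23).

The CDF gives us P(X ≤ k).

Using the CDF:
P(X ≤ 20) = 0.970670

This means there's approximately a 97.1% chance that X is at most 20.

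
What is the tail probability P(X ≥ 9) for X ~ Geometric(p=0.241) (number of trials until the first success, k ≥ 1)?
0.110137

We have X ~ Geometric(p=0.241) (number of trials until the first success, k ≥ 1).

For discrete distributions, P(X ≥ 9) = 1 - P(X ≤ 8).

P(X ≤ 8) = 0.889863
P(X ≥ 9) = 1 - 0.889863 = 0.110137

So there's approximately a 11.0% chance that X is at least 9.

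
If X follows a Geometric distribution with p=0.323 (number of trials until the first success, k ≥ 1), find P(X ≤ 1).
0.323000

We have X ~ Geometric(p=0.323) (number of trials until the first success, k ≥ 1).

The CDF gives us P(X ≤ k).

Using the CDF:
P(X ≤ 1) = 0.323000

This means there's approximately a 32.3% chance that X is at most 1.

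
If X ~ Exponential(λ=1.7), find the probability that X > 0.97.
0.192242

We have X ~ Exponential(λ=1.7).

P(X > 0.97) = 1 - P(X ≤ 0.97)
                = 1 - F(0.97)
                = 1 - 0.807758
                = 0.192242

So there's approximately a 19.2% chance that X exceeds 0.97.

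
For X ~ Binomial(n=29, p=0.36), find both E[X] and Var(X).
E[X] = 10.4400, Var(X) = 6.6816

We have X ~ Binomial(n=29, p=0.36).

For a Binomial distribution with n=29, p=0.36:

Expected value:
E[X] = 10.4400

Variance:
Var(X) = 6.6816

Standard deviation:
σ = √Var(X) = 2.5849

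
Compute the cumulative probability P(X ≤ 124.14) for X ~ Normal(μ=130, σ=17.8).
0.370997

We have X ~ Normal(μ=130, σ=17.8).

The CDF gives us P(X ≤ k).

Using the CDF:
P(X ≤ 124.14) = 0.370997

This means there's approximately a 37.1% chance that X is at most 124.14.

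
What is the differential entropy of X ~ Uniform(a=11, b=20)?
2.1972 nats

We have X ~ Uniform(a=11, b=20).

The differential entropy measures the uncertainty or information content of the distribution.

For a Uniform distribution with a=11, b=20:
h(X) = 2.1972 nats

(In bits, this would be 3.1699 bits.)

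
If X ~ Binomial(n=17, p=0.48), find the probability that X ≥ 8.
0.623949

We have X ~ Binomial(n=17, p=0.48).

For discrete distributions, P(X ≥ 8) = 1 - P(X ≤ 7).

P(X ≤ 7) = 0.376051
P(X ≥ 8) = 1 - 0.376051 = 0.623949

So there's approximately a 62.4% chance that X is at least 8.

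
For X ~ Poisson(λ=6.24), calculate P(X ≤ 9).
0.898565

We have X ~ Poisson(λ=6.24).

The CDF gives us P(X ≤ k).

Using the CDF:
P(X ≤ 9) = 0.898565

This means there's approximately a 89.9% chance that X is at most 9.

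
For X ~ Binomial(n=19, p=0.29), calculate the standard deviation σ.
1.9779

We have X ~ Binomial(n=19, p=0.29).

For a Binomial distribution with n=19, p=0.29:
σ = √Var(X) = 1.9779

The standard deviation is the square root of the variance.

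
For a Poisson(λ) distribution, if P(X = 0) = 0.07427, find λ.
λ = 2.6000

For a Poisson(λ) distribution, the PMF at 0 is:
P(X = 0) = λ^0 e^(-λ) / 0! = e^(-λ)

Given P(X = 0) = 0.07427:
e^(-λ) = 0.07427
-λ = ln(0.07427)
λ = -ln(0.07427) = 2.6000

Verification: e^(-2.6000) = 0.07427 ✓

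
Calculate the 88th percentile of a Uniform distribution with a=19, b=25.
24.2800

We have X ~ Uniform(a=19, b=25).

We want to find x such that P(X ≤ x) = 0.88.

This is the 88th percentile, which means 88% of values fall below this point.

Using the inverse CDF (quantile function):
x = F⁻¹(0.88) = 24.2800

Verification: P(X ≤ 24.2800) = 0.88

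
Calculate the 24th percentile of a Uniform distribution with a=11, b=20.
13.1600

We have X ~ Uniform(a=11, b=20).

We want to find x such that P(X ≤ x) = 0.24.

This is the 24th percentile, which means 24% of values fall below this point.

Using the inverse CDF (quantile function):
x = F⁻¹(0.24) = 13.1600

Verification: P(X ≤ 13.1600) = 0.24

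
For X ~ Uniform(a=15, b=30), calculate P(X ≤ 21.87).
0.458000

We have X ~ Uniform(a=15, b=30).

The CDF gives us P(X ≤ k).

Using the CDF:
P(X ≤ 21.87) = 0.458000

This means there's approximately a 45.8% chance that X is at most 21.87.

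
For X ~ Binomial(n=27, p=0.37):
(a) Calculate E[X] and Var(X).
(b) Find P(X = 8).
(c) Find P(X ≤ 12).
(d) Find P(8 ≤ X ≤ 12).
(a) E[X] = 9.9900, Var(X) = 6.2937
(b) P(X = 8) = 0.120075
(c) P(X ≤ 12) = 0.841563
(d) P(8 ≤ X ≤ 12) = 0.681042

We have X ~ Binomial(n=27, p=0.37).

(a) Moments:
E[X] = 9.9900
Var(X) = 6.2937
σ = √Var(X) = 2.5087

(b) Point probability using PMF:
P(X = 8) = 0.120075

(c) Cumulative probability using CDF:
P(X ≤ 12) = F(12) = 0.841563

(d) Range probability:
P(8 ≤ X ≤ 12) = P(X ≤ 12) - P(X ≤ 7)
                   = F(12) - F(7)
                   = 0.841563 - 0.160521
                   = 0.681042

This means approximately 68.1% of outcomes fall in the interval [8, 12].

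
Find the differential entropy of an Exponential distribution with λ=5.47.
-0.6993 nats

We have X ~ Exponential(λ=5.47).

The differential entropy measures the uncertainty or information content of the distribution.

For an Exponential distribution with λ=5.47:
h(X) = -0.6993 nats

(In bits, this would be -1.0088 bits.)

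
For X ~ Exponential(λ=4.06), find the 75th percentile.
0.3415

We have X ~ Exponential(λ=4.06).

We want to find x such that P(X ≤ x) = 0.75.

This is the 75th percentile, which means 75% of values fall below this point.

Using the inverse CDF (quantile function):
x = F⁻¹(0.75) = 0.3415

Verification: P(X ≤ 0.3415) = 0.75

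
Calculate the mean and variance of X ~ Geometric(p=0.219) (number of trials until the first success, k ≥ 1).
E[X] = 4.5662, Var(X) = 16.2841

We have X ~ Geometric(p=0.219) (number of trials until the first success, k ≥ 1).

For a Geometric distribution with p=0.219 (number of trials until the first success, k ≥ 1):

Expected value:
E[X] = 4.5662

Variance:
Var(X) = 16.2841

Standard deviation:
σ = √Var(X) = 4.0354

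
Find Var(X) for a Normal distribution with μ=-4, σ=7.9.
62.4100

We have X ~ Normal(μ=-4, σ=7.9).

For a Normal distribution with μ=-4, σ=7.9:
Var(X) = 62.4100

The variance measures the spread of the distribution around the mean.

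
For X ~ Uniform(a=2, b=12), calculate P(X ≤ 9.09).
0.709000

We have X ~ Uniform(a=2, b=12).

The CDF gives us P(X ≤ k).

Using the CDF:
P(X ≤ 9.09) = 0.709000

This means there's approximately a 70.9% chance that X is at most 9.09.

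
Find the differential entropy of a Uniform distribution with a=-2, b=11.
2.5649 nats

We have X ~ Uniform(a=-2, b=11).

The differential entropy measures the uncertainty or information content of the distribution.

For a Uniform distribution with a=-2, b=11:
h(X) = 2.5649 nats

(In bits, this would be 3.7004 bits.)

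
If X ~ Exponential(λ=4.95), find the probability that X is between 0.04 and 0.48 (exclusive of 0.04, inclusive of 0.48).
0.727448

We have X ~ Exponential(λ=4.95).

To find P(0.04 < X ≤ 0.48), we use:
P(0.04 < X ≤ 0.48) = P(X ≤ 0.48) - P(X ≤ 0.04)
                 = F(0.48) - F(0.04)
                 = 0.907078 - 0.179630
                 = 0.727448

So there's approximately a 72.7% chance that X falls in this range.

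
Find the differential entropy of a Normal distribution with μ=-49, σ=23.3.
4.5674 nats

We have X ~ Normal(μ=-49, σ=23.3).

The differential entropy measures the uncertainty or information content of the distribution.

For a Normal distribution with μ=-49, σ=23.3:
h(X) = 4.5674 nats

(In bits, this would be 6.5894 bits.)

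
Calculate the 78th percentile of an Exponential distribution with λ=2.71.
0.5587

We have X ~ Exponential(λ=2.71).

We want to find x such that P(X ≤ x) = 0.78.

This is the 78th percentile, which means 78% of values fall below this point.

Using the inverse CDF (quantile function):
x = F⁻¹(0.78) = 0.5587

Verification: P(X ≤ 0.5587) = 0.78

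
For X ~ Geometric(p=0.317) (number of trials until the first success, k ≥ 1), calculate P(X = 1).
0.317000

We have X ~ Geometric(p=0.317) (number of trials until the first success, k ≥ 1).

For a Geometric distribution, the PMF gives us the probability of each outcome.

Using the PMF formula:
P(X = 1) = 0.317000

Rounded to 4 decimal places: 0.3170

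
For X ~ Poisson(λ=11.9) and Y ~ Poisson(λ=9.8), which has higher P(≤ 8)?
Y has higher probability (P(Y ≤ 8) = 0.3558 > P(X ≤ 8) = 0.1617)

Compute P(≤ 8) for each distribution:

X ~ Poisson(λ=11.9):
P(X ≤ 8) = 0.1617

Y ~ Poisson(λ=9.8):
P(Y ≤ 8) = 0.3558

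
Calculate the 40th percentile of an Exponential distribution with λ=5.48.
0.0932

We have X ~ Exponential(λ=5.48).

We want to find x such that P(X ≤ x) = 0.4.

This is the 40th percentile, which means 40% of values fall below this point.

Using the inverse CDF (quantile function):
x = F⁻¹(0.4) = 0.0932

Verification: P(X ≤ 0.0932) = 0.4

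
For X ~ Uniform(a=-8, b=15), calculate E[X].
3.5000

We have X ~ Uniform(a=-8, b=15).

For a Uniform distribution with a=-8, b=15:
E[X] = 3.5000

This is the expected (average) value of X.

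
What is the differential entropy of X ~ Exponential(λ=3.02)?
-0.1053 nats

We have X ~ Exponential(λ=3.02).

The differential entropy measures the uncertainty or information content of the distribution.

For an Exponential distribution with λ=3.02:
h(X) = -0.1053 nats

(In bits, this would be -0.1519 bits.)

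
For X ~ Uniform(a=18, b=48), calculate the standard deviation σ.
8.6603

We have X ~ Uniform(a=18, b=48).

For a Uniform distribution with a=18, b=48:
σ = √Var(X) = 8.6603

The standard deviation is the square root of the variance.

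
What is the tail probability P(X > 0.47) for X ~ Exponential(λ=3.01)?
0.242999

We have X ~ Exponential(λ=3.01).

P(X > 0.47) = 1 - P(X ≤ 0.47)
                = 1 - F(0.47)
                = 1 - 0.757001
                = 0.242999

So there's approximately a 24.3% chance that X exceeds 0.47.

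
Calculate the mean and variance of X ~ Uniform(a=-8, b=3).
E[X] = -2.5000, Var(X) = 10.0833

We have X ~ Uniform(a=-8, b=3).

For a Uniform distribution with a=-8, b=3:

Expected value:
E[X] = -2.5000

Variance:
Var(X) = 10.0833

Standard deviation:
σ = √Var(X) = 3.1754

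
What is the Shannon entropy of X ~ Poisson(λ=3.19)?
1.9650 nats

We have X ~ Poisson(λ=3.19).

The Shannon entropy measures the uncertainty or information content of the distribution.

For a Poisson distribution with λ=3.19:
H(X) = 1.9650 nats

(In bits, this would be 2.8349 bits.)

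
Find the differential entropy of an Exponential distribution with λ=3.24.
-0.1756 nats

We have X ~ Exponential(λ=3.24).

The differential entropy measures the uncertainty or information content of the distribution.

For an Exponential distribution with λ=3.24:
h(X) = -0.1756 nats

(In bits, this would be -0.2533 bits.)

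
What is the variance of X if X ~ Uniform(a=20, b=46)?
56.3333

We have X ~ Uniform(a=20, b=46).

For a Uniform distribution with a=20, b=46:
Var(X) = 56.3333

The variance measures the spread of the distribution around the mean.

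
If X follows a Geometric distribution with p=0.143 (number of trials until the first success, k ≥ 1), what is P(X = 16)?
0.014127

We have X ~ Geometric(p=0.143) (number of trials until the first success, k ≥ 1).

For a Geometric distribution, the PMF gives us the probability of each outcome.

Using the PMF formula:
P(X = 16) = 0.014127

Rounded to 4 decimal places: 0.0141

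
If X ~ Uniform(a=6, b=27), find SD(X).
6.0622

We have X ~ Uniform(a=6, b=27).

For a Uniform distribution with a=6, b=27:
σ = √Var(X) = 6.0622

The standard deviation is the square root of the variance.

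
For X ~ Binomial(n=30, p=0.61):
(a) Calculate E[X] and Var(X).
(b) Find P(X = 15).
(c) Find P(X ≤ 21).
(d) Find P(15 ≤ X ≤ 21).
(a) E[X] = 18.3000, Var(X) = 7.1370
(b) P(X = 15) = 0.068640
(c) P(X ≤ 21) = 0.886054
(d) P(15 ≤ X ≤ 21) = 0.807212

We have X ~ Binomial(n=30, p=0.61).

(a) Moments:
E[X] = 18.3000
Var(X) = 7.1370
σ = √Var(X) = 2.6715

(b) Point probability using PMF:
P(X = 15) = 0.068640

(c) Cumulative probability using CDF:
P(X ≤ 21) = F(21) = 0.886054

(d) Range probability:
P(15 ≤ X ≤ 21) = P(X ≤ 21) - P(X ≤ 14)
                   = F(21) - F(14)
                   = 0.886054 - 0.078841
                   = 0.807212

This means approximately 80.7% of outcomes fall in the interval [15, 21].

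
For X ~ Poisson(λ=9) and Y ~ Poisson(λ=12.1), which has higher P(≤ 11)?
X has higher probability (P(X ≤ 11) = 0.8030 > P(Y ≤ 11) = 0.4502)

Compute P(≤ 11) for each distribution:

X ~ Poisson(λ=9):
P(X ≤ 11) = 0.8030

Y ~ Poisson(λ=12.1):
P(Y ≤ 11) = 0.4502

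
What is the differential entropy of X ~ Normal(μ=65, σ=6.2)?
3.2435 nats

We have X ~ Normal(μ=65, σ=6.2).

The differential entropy measures the uncertainty or information content of the distribution.

For a Normal distribution with μ=65, σ=6.2:
h(X) = 3.2435 nats

(In bits, this would be 4.6794 bits.)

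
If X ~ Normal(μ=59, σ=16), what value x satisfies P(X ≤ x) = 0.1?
38.4952

We have X ~ Normal(μ=59, σ=16).

We want to find x such that P(X ≤ x) = 0.1.

This is the 10th percentile, which means 10% of values fall below this point.

Using the inverse CDF (quantile function):
x = F⁻¹(0.1) = 38.4952

Verification: P(X ≤ 38.4952) = 0.1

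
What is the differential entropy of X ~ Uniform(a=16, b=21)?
1.6094 nats

We have X ~ Uniform(a=16, b=21).

The differential entropy measures the uncertainty or information content of the distribution.

For a Uniform distribution with a=16, b=21:
h(X) = 1.6094 nats

(In bits, this would be 2.3219 bits.)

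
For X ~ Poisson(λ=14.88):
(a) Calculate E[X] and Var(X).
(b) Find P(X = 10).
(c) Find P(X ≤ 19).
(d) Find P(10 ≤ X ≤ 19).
(a) E[X] = 14.8800, Var(X) = 14.8800
(b) P(X = 10) = 0.050578
(c) P(X ≤ 19) = 0.881801
(d) P(10 ≤ X ≤ 19) = 0.807964

We have X ~ Poisson(λ=14.88).

(a) Moments:
E[X] = 14.8800
Var(X) = 14.8800
σ = √Var(X) = 3.8575

(b) Point probability using PMF:
P(X = 10) = 0.050578

(c) Cumulative probability using CDF:
P(X ≤ 19) = F(19) = 0.881801

(d) Range probability:
P(10 ≤ X ≤ 19) = P(X ≤ 19) - P(X ≤ 9)
                   = F(19) - F(9)
                   = 0.881801 - 0.073837
                   = 0.807964

This means approximately 80.8% of outcomes fall in the interval [10, 19].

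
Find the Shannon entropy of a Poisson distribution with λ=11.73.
2.6426 nats

We have X ~ Poisson(λ=11.73).

The Shannon entropy measures the uncertainty or information content of the distribution.

For a Poisson distribution with λ=11.73:
H(X) = 2.6426 nats

(In bits, this would be 3.8124 bits.)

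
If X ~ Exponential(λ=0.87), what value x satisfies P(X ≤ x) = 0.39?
0.5682

We have X ~ Exponential(λ=0.87).

We want to find x such that P(X ≤ x) = 0.39.

This is the 39th percentile, which means 39% of values fall below this point.

Using the inverse CDF (quantile function):
x = F⁻¹(0.39) = 0.5682

Verification: P(X ≤ 0.5682) = 0.39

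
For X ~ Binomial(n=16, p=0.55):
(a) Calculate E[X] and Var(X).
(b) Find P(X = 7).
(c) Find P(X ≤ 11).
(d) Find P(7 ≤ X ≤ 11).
(a) E[X] = 8.8000, Var(X) = 3.9600
(b) P(X = 7) = 0.131788
(c) P(X ≤ 11) = 0.914691
(d) P(7 ≤ X ≤ 11) = 0.790588

We have X ~ Binomial(n=16, p=0.55).

(a) Moments:
E[X] = 8.8000
Var(X) = 3.9600
σ = √Var(X) = 1.9900

(b) Point probability using PMF:
P(X = 7) = 0.131788

(c) Cumulative probability using CDF:
P(X ≤ 11) = F(11) = 0.914691

(d) Range probability:
P(7 ≤ X ≤ 11) = P(X ≤ 11) - P(X ≤ 6)
                   = F(11) - F(6)
                   = 0.914691 - 0.124103
                   = 0.790588

This means approximately 79.1% of outcomes fall in the interval [7, 11].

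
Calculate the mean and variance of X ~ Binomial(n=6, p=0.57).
E[X] = 3.4200, Var(X) = 1.4706

We have X ~ Binomial(n=6, p=0.57).

For a Binomial distribution with n=6, p=0.57:

Expected value:
E[X] = 3.4200

Variance:
Var(X) = 1.4706

Standard deviation:
σ = √Var(X) = 1.2127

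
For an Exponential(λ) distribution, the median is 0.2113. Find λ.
λ = 3.2804

For X ~ Exponential(λ), the CDF is F(x) = 1 - e^(-λx).
The median m satisfies F(m) = 0.5:
1 - e^(-λm) = 0.5
e^(-λm) = 0.5
λm = ln(2)
m = ln(2) / λ

Given m = 0.2113:
λ = ln(2) / 0.2113 = 0.693147 / 0.2113 = 3.2804

Verification: ln(2) / 3.2804 = 0.2113 ✓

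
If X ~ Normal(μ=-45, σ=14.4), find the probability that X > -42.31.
0.425907

We have X ~ Normal(μ=-45, σ=14.4).

P(X > -42.31) = 1 - P(X ≤ -42.31)
                = 1 - F(-42.31)
                = 1 - 0.574093
                = 0.425907

So there's approximately a 42.6% chance that X exceeds -42.31.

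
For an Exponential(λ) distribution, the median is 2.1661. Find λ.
λ = 0.3200

For X ~ Exponential(λ), the CDF is F(x) = 1 - e^(-λx).
The median m satisfies F(m) = 0.5:
1 - e^(-λm) = 0.5
e^(-λm) = 0.5
λm = ln(2)
m = ln(2) / λ

Given m = 2.1661:
λ = ln(2) / 2.1661 = 0.693147 / 2.1661 = 0.3200

Verification: ln(2) / 0.3200 = 2.1661 ✓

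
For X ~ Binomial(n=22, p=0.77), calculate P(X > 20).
0.024098

We have X ~ Binomial(n=22, p=0.77).

P(X > 20) = 1 - P(X ≤ 20)
                = 1 - F(20)
                = 1 - 0.975902
                = 0.024098

So there's approximately a 2.4% chance that X exceeds 20.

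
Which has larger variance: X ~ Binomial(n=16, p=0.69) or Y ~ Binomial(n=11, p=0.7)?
X has larger variance (3.4224 > 2.3100)

Compute the variance for each distribution:

X ~ Binomial(n=16, p=0.69):
Var(X) = 3.4224

Y ~ Binomial(n=11, p=0.7):
Var(Y) = 2.3100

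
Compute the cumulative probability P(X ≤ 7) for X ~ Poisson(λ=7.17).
0.573401

We have X ~ Poisson(λ=7.17).

The CDF gives us P(X ≤ k).

Using the CDF:
P(X ≤ 7) = 0.573401

This means there's approximately a 57.3% chance that X is at most 7.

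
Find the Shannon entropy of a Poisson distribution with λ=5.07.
2.2117 nats

We have X ~ Poisson(λ=5.07).

The Shannon entropy measures the uncertainty or information content of the distribution.

For a Poisson distribution with λ=5.07:
H(X) = 2.2117 nats

(In bits, this would be 3.1908 bits.)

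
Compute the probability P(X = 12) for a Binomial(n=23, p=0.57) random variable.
0.147793

We have X ~ Binomial(n=23, p=0.57).

For a Binomial distribution, the PMF gives us the probability of each outcome.

Using the PMF formula:
P(X = 12) = 0.147793

Rounded to 4 decimal places: 0.1478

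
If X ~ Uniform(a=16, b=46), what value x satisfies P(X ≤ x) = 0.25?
23.5000

We have X ~ Uniform(a=16, b=46).

We want to find x such that P(X ≤ x) = 0.25.

This is the 25th percentile, which means 25% of values fall below this point.

Using the inverse CDF (quantile function):
x = F⁻¹(0.25) = 23.5000

Verification: P(X ≤ 23.5000) = 0.25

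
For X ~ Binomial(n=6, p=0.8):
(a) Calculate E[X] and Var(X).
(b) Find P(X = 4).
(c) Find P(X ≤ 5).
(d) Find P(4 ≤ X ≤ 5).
(a) E[X] = 4.8000, Var(X) = 0.9600
(b) P(X = 4) = 0.245760
(c) P(X ≤ 5) = 0.737856
(d) P(4 ≤ X ≤ 5) = 0.638976

We have X ~ Binomial(n=6, p=0.8).

(a) Moments:
E[X] = 4.8000
Var(X) = 0.9600
σ = √Var(X) = 0.9798

(b) Point probability using PMF:
P(X = 4) = 0.245760

(c) Cumulative probability using CDF:
P(X ≤ 5) = F(5) = 0.737856

(d) Range probability:
P(4 ≤ X ≤ 5) = P(X ≤ 5) - P(X ≤ 3)
                   = F(5) - F(3)
                   = 0.737856 - 0.098880
                   = 0.638976

This means approximately 63.9% of outcomes fall in the interval [4, 5].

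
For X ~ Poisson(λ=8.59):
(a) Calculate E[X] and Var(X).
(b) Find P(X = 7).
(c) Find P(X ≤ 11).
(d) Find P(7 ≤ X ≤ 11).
(a) E[X] = 8.5900, Var(X) = 8.5900
(b) P(X = 7) = 0.127330
(c) P(X ≤ 11) = 0.840884
(d) P(7 ≤ X ≤ 11) = 0.594172

We have X ~ Poisson(λ=8.59).

(a) Moments:
E[X] = 8.5900
Var(X) = 8.5900
σ = √Var(X) = 2.9309

(b) Point probability using PMF:
P(X = 7) = 0.127330

(c) Cumulative probability using CDF:
P(X ≤ 11) = F(11) = 0.840884

(d) Range probability:
P(7 ≤ X ≤ 11) = P(X ≤ 11) - P(X ≤ 6)
                   = F(11) - F(6)
                   = 0.840884 - 0.246713
                   = 0.594172

This means approximately 59.4% of outcomes fall in the interval [7, 11].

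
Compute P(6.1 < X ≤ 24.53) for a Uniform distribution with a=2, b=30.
0.658214

We have X ~ Uniform(a=2, b=30).

To find P(6.1 < X ≤ 24.53), we use:
P(6.1 < X ≤ 24.53) = P(X ≤ 24.53) - P(X ≤ 6.1)
                 = F(24.53) - F(6.1)
                 = 0.804643 - 0.146429
                 = 0.658214

So there's approximately a 65.8% chance that X falls in this range.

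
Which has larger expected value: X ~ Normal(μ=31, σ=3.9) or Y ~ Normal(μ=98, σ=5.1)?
Y has larger mean (98.0000 > 31.0000)

Compute the expected value for each distribution:

X ~ Normal(μ=31, σ=3.9):
E[X] = 31.0000

Y ~ Normal(μ=98, σ=5.1):
E[Y] = 98.0000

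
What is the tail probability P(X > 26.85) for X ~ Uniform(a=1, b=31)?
0.138333

We have X ~ Uniform(a=1, b=31).

P(X > 26.85) = 1 - P(X ≤ 26.85)
                = 1 - F(26.85)
                = 1 - 0.861667
                = 0.138333

So there's approximately a 13.8% chance that X exceeds 26.85.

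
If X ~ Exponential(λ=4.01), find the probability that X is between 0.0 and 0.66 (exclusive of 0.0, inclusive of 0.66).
0.929108

We have X ~ Exponential(λ=4.01).

To find P(0.0 < X ≤ 0.66), we use:
P(0.0 < X ≤ 0.66) = P(X ≤ 0.66) - P(X ≤ 0.0)
                 = F(0.66) - F(0.0)
                 = 0.929108 - 0.000000
                 = 0.929108

So there's approximately a 92.9% chance that X falls in this range.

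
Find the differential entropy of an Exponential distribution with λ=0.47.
1.7550 nats

We have X ~ Exponential(λ=0.47).

The differential entropy measures the uncertainty or information content of the distribution.

For an Exponential distribution with λ=0.47:
h(X) = 1.7550 nats

(In bits, this would be 2.5320 bits.)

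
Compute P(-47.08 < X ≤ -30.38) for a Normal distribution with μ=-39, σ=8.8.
0.657083

We have X ~ Normal(μ=-39, σ=8.8).

To find P(-47.08 < X ≤ -30.38), we use:
P(-47.08 < X ≤ -30.38) = P(X ≤ -30.38) - P(X ≤ -47.08)
                 = F(-30.38) - F(-47.08)
                 = 0.836345 - 0.179262
                 = 0.657083

So there's approximately a 65.7% chance that X falls in this range.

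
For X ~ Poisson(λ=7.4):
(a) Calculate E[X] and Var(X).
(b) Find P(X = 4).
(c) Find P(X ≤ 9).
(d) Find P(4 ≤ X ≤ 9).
(a) E[X] = 7.4000, Var(X) = 7.4000
(b) P(X = 4) = 0.076372
(c) P(X ≤ 9) = 0.787735
(d) P(4 ≤ X ≤ 9) = 0.724582

We have X ~ Poisson(λ=7.4).

(a) Moments:
E[X] = 7.4000
Var(X) = 7.4000
σ = √Var(X) = 2.7203

(b) Point probability using PMF:
P(X = 4) = 0.076372

(c) Cumulative probability using CDF:
P(X ≤ 9) = F(9) = 0.787735

(d) Range probability:
P(4 ≤ X ≤ 9) = P(X ≤ 9) - P(X ≤ 3)
                   = F(9) - F(3)
                   = 0.787735 - 0.063153
                   = 0.724582

This means approximately 72.5% of outcomes fall in the interval [4, 9].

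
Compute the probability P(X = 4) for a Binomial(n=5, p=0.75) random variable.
0.395508

We have X ~ Binomial(n=5, p=0.75).

For a Binomial distribution, the PMF gives us the probability of each outcome.

Using the PMF formula:
P(X = 4) = 0.395508

Rounded to 4 decimal places: 0.3955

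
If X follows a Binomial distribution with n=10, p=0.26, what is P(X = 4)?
0.157581

We have X ~ Binomial(n=10, p=0.26).

For a Binomial distribution, the PMF gives us the probability of each outcome.

Using the PMF formula:
P(X = 4) = 0.157581

Rounded to 4 decimal places: 0.1576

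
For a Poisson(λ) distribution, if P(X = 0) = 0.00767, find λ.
λ = 4.8704

For a Poisson(λ) distribution, the PMF at 0 is:
P(X = 0) = λ^0 e^(-λ) / 0! = e^(-λ)

Given P(X = 0) = 0.00767:
e^(-λ) = 0.00767
-λ = ln(0.00767)
λ = -ln(0.00767) = 4.8704

Verification: e^(-4.8704) = 0.00767 ✓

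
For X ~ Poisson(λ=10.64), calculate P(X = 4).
0.012784

We have X ~ Poisson(λ=10.64).

For a Poisson distribution, the PMF gives us the probability of each outcome.

Using the PMF formula:
P(X = 4) = 0.012784

Rounded to 4 decimal places: 0.0128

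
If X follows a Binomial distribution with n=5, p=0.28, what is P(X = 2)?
0.292626

We have X ~ Binomial(n=5, p=0.28).

For a Binomial distribution, the PMF gives us the probability of each outcome.

Using the PMF formula:
P(X = 2) = 0.292626

Rounded to 4 decimal places: 0.2926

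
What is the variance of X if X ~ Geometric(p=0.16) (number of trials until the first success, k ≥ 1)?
32.8125

We have X ~ Geometric(p=0.16) (number of trials until the first success, k ≥ 1).

For a Geometric distribution with p=0.16 (number of trials until the first success, k ≥ 1):
Var(X) = 32.8125

The variance measures the spread of the distribution around the mean.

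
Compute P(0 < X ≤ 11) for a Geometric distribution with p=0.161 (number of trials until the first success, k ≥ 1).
0.854995

We have X ~ Geometric(p=0.161) (number of trials until the first success, k ≥ 1).

To find P(0 < X ≤ 11), we use:
P(0 < X ≤ 11) = P(X ≤ 11) - P(X ≤ 0)
                 = F(11) - F(0)
                 = 0.854995 - 0.000000
                 = 0.854995

So there's approximately a 85.5% chance that X falls in this range.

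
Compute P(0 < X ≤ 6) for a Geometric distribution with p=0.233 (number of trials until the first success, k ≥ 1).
0.796403

We have X ~ Geometric(p=0.233) (number of trials until the first success, k ≥ 1).

To find P(0 < X ≤ 6), we use:
P(0 < X ≤ 6) = P(X ≤ 6) - P(X ≤ 0)
                 = F(6) - F(0)
                 = 0.796403 - 0.000000
                 = 0.796403

So there's approximately a 79.6% chance that X falls in this range.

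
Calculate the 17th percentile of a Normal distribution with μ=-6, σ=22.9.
-27.8504

We have X ~ Normal(μ=-6, σ=22.9).

We want to find x such that P(X ≤ x) = 0.17.

This is the 17th percentile, which means 17% of values fall below this point.

Using the inverse CDF (quantile function):
x = F⁻¹(0.17) = -27.8504

Verification: P(X ≤ -27.8504) = 0.17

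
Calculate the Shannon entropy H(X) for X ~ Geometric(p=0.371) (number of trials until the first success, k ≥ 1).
1.7776 nats

We have X ~ Geometric(p=0.371) (number of trials until the first success, k ≥ 1).

The Shannon entropy measures the uncertainty or information content of the distribution.

For a Geometric distribution with p=0.371 (number of trials until the first success, k ≥ 1):
H(X) = 1.7776 nats

(In bits, this would be 2.5645 bits.)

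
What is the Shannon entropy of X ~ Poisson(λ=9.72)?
2.5469 nats

We have X ~ Poisson(λ=9.72).

The Shannon entropy measures the uncertainty or information content of the distribution.

For a Poisson distribution with λ=9.72:
H(X) = 2.5469 nats

(In bits, this would be 3.6745 bits.)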